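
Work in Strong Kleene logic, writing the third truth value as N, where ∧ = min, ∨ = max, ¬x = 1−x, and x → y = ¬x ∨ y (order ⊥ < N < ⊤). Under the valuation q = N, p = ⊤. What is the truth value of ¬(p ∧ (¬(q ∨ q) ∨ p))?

q ∨ q = N ∨ N = N
¬(q ∨ q) = ¬N = N
¬(q ∨ q) ∨ p = N ∨ ⊤ = ⊤
p ∧ (¬(q ∨ q) ∨ p) = ⊤ ∧ ⊤ = ⊤
¬(p ∧ (¬(q ∨ q) ∨ p)) = ¬⊤ = ⊥

⊥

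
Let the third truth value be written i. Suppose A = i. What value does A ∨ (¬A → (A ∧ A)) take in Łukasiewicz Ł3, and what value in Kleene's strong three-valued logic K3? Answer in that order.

In Łukasiewicz Ł3: ¬A = ¬i = i
A ∧ A = i ∧ i = i
¬A → (A ∧ A) = i → i = ⊤  [min(1, 1−½+½)]
A ∨ (¬A → (A ∧ A)) = i ∨ ⊤ = ⊤
In Kleene's strong three-valued logic K3: ¬A = ¬i = i
A ∧ A = i ∧ i = i
¬A → (A ∧ A) = i → i = i
A ∨ (¬A → (A ∧ A)) = i ∨ i = i
They differ because Łukasiewicz Ł3 and Kleene's strong three-valued logic K3 treat i differently under implication.

⊤; i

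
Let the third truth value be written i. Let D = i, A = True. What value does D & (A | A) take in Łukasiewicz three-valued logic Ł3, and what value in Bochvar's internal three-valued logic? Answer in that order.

i; i

In Łukasiewicz three-valued logic Ł3: A | A = True | True = True
D & (A | A) = i & True = i
In Bochvar's internal three-valued logic: A | A = True | True = True
D & (A | A) = i & True = i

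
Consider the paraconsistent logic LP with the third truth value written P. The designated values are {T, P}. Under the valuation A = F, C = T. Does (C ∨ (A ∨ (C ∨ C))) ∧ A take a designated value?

C ∨ C = T ∨ T = T
A ∨ (C ∨ C) = F ∨ T = T
C ∨ (A ∨ (C ∨ C)) = T ∨ T = T
(C ∨ (A ∨ (C ∨ C))) ∧ A = T ∧ F = F
F ∉ {T, P}.

No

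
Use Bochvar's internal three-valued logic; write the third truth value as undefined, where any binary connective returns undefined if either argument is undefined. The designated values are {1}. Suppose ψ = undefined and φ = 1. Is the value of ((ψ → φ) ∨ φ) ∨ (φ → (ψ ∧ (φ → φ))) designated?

ψ → φ = undefined → 1 = undefined  [any arg is the third value ⇒ result is the third value]
(ψ → φ) ∨ φ = undefined ∨ 1 = undefined
φ → φ = 1 → 1 = 1
ψ ∧ (φ → φ) = undefined ∧ 1 = undefined
φ → (ψ ∧ (φ → φ)) = 1 → undefined = undefined
((ψ → φ) ∨ φ) ∨ (φ → (ψ ∧ (φ → φ))) = undefined ∨ undefined = undefined
undefined ∉ {1}.

No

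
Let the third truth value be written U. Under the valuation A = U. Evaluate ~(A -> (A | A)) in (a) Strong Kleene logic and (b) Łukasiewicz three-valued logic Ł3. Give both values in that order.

In Strong Kleene logic: A | A = U | U = U
A -> (A | A) = U -> U = U  [~U | U]
~(A -> (A | A)) = ~U = U
In Łukasiewicz three-valued logic Ł3: A | A = U | U = U
A -> (A | A) = U -> U = True  [min(1, 1−½+½)]
~(A -> (A | A)) = ~True = False
They differ because Strong Kleene logic and Łukasiewicz three-valued logic Ł3 treat U differently under implication.

U; False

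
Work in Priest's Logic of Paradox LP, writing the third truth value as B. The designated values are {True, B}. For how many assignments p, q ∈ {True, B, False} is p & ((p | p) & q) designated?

4

Designated under: (p=True, q=True); (p=True, q=B); (p=B, q=True); (p=B, q=B).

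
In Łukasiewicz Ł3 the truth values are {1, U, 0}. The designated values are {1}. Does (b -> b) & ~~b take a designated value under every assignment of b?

Countermodel: b=U gives U, which is not designated.

No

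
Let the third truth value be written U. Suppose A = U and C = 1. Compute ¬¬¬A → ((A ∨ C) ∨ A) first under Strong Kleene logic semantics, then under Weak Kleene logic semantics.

1; U

In Strong Kleene logic: ¬A = ¬U = U
¬¬A = ¬U = U
¬¬¬A = ¬U = U
A ∨ C = U ∨ 1 = 1
(A ∨ C) ∨ A = 1 ∨ U = 1
¬¬¬A → ((A ∨ C) ∨ A) = U → 1 = 1
In Weak Kleene logic: ¬A = ¬U = U
¬¬A = ¬U = U
¬¬¬A = ¬U = U
A ∨ C = U ∨ 1 = U
(A ∨ C) ∨ A = U ∨ U = U
¬¬¬A → ((A ∨ C) ∨ A) = U → U = U  [any arg is the third value ⇒ result is the third value]
They differ because Strong Kleene logic and Weak Kleene logic treat U differently under the binary connectives.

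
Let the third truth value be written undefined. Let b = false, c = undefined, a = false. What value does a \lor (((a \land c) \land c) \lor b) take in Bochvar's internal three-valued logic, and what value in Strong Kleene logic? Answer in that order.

In Bochvar's internal three-valued logic: a \land c = false \land undefined = undefined
(a \land c) \land c = undefined \land undefined = undefined
((a \land c) \land c) \lor b = undefined \lor false = undefined
a \lor (((a \land c) \land c) \lor b) = false \lor undefined = undefined
In Strong Kleene logic: a \land c = false \land undefined = false
(a \land c) \land c = false \land undefined = false
((a \land c) \land c) \lor b = false \lor false = false
a \lor (((a \land c) \land c) \lor b) = false \lor false = false
They differ because Bochvar's internal three-valued logic and Strong Kleene logic treat undefined differently under the binary connectives.

undefined; false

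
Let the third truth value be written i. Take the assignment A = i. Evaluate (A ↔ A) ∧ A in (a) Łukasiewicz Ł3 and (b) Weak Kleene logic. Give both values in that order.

i; i

In Łukasiewicz Ł3: A ↔ A = i ↔ i = 1  [1 − |½−½|]
(A ↔ A) ∧ A = 1 ∧ i = i
In Weak Kleene logic: A ↔ A = i ↔ i = i
(A ↔ A) ∧ A = i ∧ i = i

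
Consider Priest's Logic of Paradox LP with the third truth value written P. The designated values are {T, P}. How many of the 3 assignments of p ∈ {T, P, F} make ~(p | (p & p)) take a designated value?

p=T: F ·
p=P: P ✓
p=F: T ✓

2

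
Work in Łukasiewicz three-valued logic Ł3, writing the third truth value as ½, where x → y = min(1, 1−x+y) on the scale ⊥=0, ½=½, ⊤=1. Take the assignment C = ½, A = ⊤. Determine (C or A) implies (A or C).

C or A = ½ or ⊤ = ⊤
A or C = ⊤ or ½ = ⊤
(C or A) implies (A or C) = ⊤ implies ⊤ = ⊤

⊤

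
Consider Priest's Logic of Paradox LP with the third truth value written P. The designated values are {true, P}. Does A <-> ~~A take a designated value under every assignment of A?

Yes

Every assignment of A over {true, P, false} gives a value in {true, P}.
In particular, with A=P: A <-> ~~A = P.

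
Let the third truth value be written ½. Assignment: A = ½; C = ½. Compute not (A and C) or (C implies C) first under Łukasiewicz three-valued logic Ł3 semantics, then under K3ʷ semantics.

In Łukasiewicz three-valued logic Ł3: A and C = ½ and ½ = ½
not (A and C) = not ½ = ½
C implies C = ½ implies ½ = ⊤
not (A and C) or (C implies C) = ½ or ⊤ = ⊤
In K3ʷ: A and C = ½ and ½ = ½
not (A and C) = not ½ = ½
C implies C = ½ implies ½ = ½  [any arg is the third value ⇒ result is the third value]
not (A and C) or (C implies C) = ½ or ½ = ½
They differ because Łukasiewicz three-valued logic Ł3 and K3ʷ treat ½ differently under the binary connectives.

⊤; ½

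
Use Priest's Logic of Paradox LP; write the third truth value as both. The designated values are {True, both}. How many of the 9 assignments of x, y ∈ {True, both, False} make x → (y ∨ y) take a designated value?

8

Of the 9 assignments, 8 give a value in {True, both}.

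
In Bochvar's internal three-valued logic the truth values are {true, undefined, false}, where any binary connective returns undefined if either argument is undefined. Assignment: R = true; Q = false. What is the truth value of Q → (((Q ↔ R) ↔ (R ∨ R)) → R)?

Q ↔ R = false ↔ true = false
R ∨ R = true ∨ true = true
(Q ↔ R) ↔ (R ∨ R) = false ↔ true = false
((Q ↔ R) ↔ (R ∨ R)) → R = false → true = true
Q → (((Q ↔ R) ↔ (R ∨ R)) → R) = false → true = true

true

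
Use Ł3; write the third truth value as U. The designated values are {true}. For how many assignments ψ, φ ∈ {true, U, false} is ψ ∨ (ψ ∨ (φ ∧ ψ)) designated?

Designated under: (ψ=true, φ=true); (ψ=true, φ=U); (ψ=true, φ=false).

3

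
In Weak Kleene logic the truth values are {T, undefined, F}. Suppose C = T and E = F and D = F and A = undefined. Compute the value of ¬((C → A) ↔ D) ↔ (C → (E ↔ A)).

undefined

C → A = T → undefined = undefined  [any arg is the third value ⇒ result is the third value]
(C → A) ↔ D = undefined ↔ F = undefined
¬((C → A) ↔ D) = ¬undefined = undefined
E ↔ A = F ↔ undefined = undefined
C → (E ↔ A) = T → undefined = undefined
¬((C → A) ↔ D) ↔ (C → (E ↔ A)) = undefined ↔ undefined = undefined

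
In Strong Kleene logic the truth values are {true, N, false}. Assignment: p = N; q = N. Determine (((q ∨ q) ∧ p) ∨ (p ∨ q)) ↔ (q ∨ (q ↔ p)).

q ∨ q = N ∨ N = N
(q ∨ q) ∧ p = N ∧ N = N
p ∨ q = N ∨ N = N
((q ∨ q) ∧ p) ∨ (p ∨ q) = N ∨ N = N
q ↔ p = N ↔ N = N
q ∨ (q ↔ p) = N ∨ N = N
(((q ∨ q) ∧ p) ∨ (p ∨ q)) ↔ (q ∨ (q ↔ p)) = N ↔ N = N

N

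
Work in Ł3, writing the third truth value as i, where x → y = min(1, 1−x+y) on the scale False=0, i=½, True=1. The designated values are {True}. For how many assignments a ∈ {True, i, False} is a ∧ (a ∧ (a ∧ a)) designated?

a=True: True ✓
a=i: i ·
a=False: False ·

1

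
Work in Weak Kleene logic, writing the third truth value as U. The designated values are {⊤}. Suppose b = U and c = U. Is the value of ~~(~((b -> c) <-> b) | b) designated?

b -> c = U -> U = U  [any arg is the third value ⇒ result is the third value]
(b -> c) <-> b = U <-> U = U
~((b -> c) <-> b) = ~U = U
~((b -> c) <-> b) | b = U | U = U
~(~((b -> c) <-> b) | b) = ~U = U
~~(~((b -> c) <-> b) | b) = ~U = U
U ∉ {⊤}.

No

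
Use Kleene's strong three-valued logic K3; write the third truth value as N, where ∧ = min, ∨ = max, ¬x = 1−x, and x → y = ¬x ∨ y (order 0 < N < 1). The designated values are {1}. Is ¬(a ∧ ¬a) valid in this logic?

Countermodel: a=N gives N, which is not designated.

No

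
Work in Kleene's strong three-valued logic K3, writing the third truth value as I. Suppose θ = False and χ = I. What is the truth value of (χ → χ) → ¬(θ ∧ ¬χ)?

True

χ → χ = I → I = I  [¬I ∨ I]
¬χ = ¬I = I
θ ∧ ¬χ = False ∧ I = False
¬(θ ∧ ¬χ) = ¬False = True
(χ → χ) → ¬(θ ∧ ¬χ) = I → True = True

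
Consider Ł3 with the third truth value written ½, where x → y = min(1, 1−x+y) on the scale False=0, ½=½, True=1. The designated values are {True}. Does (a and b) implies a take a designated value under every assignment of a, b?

Yes

Every assignment of a, b over {True, ½, False} gives a value in {True}.
In particular, with a=½, b=½: (a and b) implies a = True.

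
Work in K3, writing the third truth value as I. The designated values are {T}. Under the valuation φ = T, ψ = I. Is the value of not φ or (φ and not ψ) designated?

No

not φ = not T = F
not ψ = not I = I
φ and not ψ = T and I = I
not φ or (φ and not ψ) = F or I = I
I ∉ {T}.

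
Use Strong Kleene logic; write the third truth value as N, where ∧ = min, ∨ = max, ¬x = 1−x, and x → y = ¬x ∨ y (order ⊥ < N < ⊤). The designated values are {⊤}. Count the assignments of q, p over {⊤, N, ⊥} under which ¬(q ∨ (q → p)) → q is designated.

Of the 9 assignments, 7 give a value in {⊤}.

7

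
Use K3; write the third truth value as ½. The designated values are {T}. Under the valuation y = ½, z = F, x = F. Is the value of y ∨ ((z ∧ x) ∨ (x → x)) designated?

z ∧ x = F ∧ F = F
x → x = F → F = T
(z ∧ x) ∨ (x → x) = F ∨ T = T
y ∨ ((z ∧ x) ∨ (x → x)) = ½ ∨ T = T
T ∈ {T}.

Yes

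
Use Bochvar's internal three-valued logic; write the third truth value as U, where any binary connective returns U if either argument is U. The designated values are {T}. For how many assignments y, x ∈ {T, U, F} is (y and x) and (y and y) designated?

Designated under: (y=T, x=T).

1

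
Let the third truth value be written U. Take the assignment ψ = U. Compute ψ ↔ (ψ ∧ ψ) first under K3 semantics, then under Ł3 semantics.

In K3: ψ ∧ ψ = U ∧ U = U
ψ ↔ (ψ ∧ ψ) = U ↔ U = U
In Ł3: ψ ∧ ψ = U ∧ U = U
ψ ↔ (ψ ∧ ψ) = U ↔ U = 1  [1 − |½−½|]
They differ because K3 and Ł3 treat U differently under implication.

U; 1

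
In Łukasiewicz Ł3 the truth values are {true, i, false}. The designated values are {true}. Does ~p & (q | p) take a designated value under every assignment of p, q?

No

Countermodel: p=true, q=true gives false, which is not designated.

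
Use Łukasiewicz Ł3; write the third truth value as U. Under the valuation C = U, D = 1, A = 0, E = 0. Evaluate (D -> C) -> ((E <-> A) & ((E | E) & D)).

D -> C = 1 -> U = U  [min(1, 1−1+½)]
E <-> A = 0 <-> 0 = 1
E | E = 0 | 0 = 0
(E | E) & D = 0 & 1 = 0
(E <-> A) & ((E | E) & D) = 1 & 0 = 0
(D -> C) -> ((E <-> A) & ((E | E) & D)) = U -> 0 = U

U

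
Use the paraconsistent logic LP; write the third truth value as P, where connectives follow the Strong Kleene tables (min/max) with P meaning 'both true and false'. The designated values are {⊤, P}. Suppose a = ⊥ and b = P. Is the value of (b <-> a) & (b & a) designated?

No

b <-> a = P <-> ⊥ = P
b & a = P & ⊥ = ⊥
(b <-> a) & (b & a) = P & ⊥ = ⊥
⊥ ∉ {⊤, P}.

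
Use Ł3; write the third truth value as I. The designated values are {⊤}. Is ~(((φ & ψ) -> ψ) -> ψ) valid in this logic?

No

Countermodel: φ=⊤, ψ=⊤ gives ⊥, which is not designated.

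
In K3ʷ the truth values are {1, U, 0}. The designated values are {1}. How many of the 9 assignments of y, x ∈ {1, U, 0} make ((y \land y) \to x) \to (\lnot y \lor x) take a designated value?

Designated under: (y=1, x=1); (y=1, x=0); (y=0, x=1); (y=0, x=0).

4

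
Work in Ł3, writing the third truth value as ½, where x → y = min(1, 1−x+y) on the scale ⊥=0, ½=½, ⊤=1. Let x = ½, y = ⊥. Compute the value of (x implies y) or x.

x implies y = ½ implies ⊥ = ½
(x implies y) or x = ½ or ½ = ½

½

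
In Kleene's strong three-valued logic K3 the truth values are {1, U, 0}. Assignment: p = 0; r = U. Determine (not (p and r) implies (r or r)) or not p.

1

p and r = 0 and U = 0
not (p and r) = not 0 = 1
r or r = U or U = U
not (p and r) implies (r or r) = 1 implies U = U  [not 1 or U]
not p = not 0 = 1
(not (p and r) implies (r or r)) or not p = U or 1 = 1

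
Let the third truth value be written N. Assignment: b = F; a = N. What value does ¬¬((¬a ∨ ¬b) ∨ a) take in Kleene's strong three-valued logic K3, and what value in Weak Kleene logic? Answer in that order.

In Kleene's strong three-valued logic K3: ¬a = ¬N = N
¬b = ¬F = T
¬a ∨ ¬b = N ∨ T = T
(¬a ∨ ¬b) ∨ a = T ∨ N = T
¬((¬a ∨ ¬b) ∨ a) = ¬T = F
¬¬((¬a ∨ ¬b) ∨ a) = ¬F = T
In Weak Kleene logic: ¬a = ¬N = N
¬b = ¬F = T
¬a ∨ ¬b = N ∨ T = N
(¬a ∨ ¬b) ∨ a = N ∨ N = N
¬((¬a ∨ ¬b) ∨ a) = ¬N = N
¬¬((¬a ∨ ¬b) ∨ a) = ¬N = N
They differ because Kleene's strong three-valued logic K3 and Weak Kleene logic treat N differently under the binary connectives.

T; N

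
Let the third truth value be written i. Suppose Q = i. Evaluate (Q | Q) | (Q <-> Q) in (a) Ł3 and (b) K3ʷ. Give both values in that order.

In Ł3: Q | Q = i | i = i
Q <-> Q = i <-> i = T  [1 − |½−½|]
(Q | Q) | (Q <-> Q) = i | T = T
In K3ʷ: Q | Q = i | i = i
Q <-> Q = i <-> i = i
(Q | Q) | (Q <-> Q) = i | i = i
They differ because Ł3 and K3ʷ treat i differently under the binary connectives.

T; i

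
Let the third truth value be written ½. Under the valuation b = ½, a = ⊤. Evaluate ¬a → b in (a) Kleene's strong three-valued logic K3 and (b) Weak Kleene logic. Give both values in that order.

⊤; ½

In Kleene's strong three-valued logic K3: ¬a = ¬⊤ = ⊥
¬a → b = ⊥ → ½ = ⊤  [¬⊥ ∨ ½]
In Weak Kleene logic: ¬a = ¬⊤ = ⊥
¬a → b = ⊥ → ½ = ½  [any arg is the third value ⇒ result is the third value]
They differ because Kleene's strong three-valued logic K3 and Weak Kleene logic treat ½ differently under the binary connectives.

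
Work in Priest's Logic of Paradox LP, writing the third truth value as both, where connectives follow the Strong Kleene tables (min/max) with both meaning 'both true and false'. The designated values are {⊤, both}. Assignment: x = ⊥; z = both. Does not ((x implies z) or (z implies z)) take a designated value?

No

x implies z = ⊥ implies both = ⊤  [not ⊥ or both]
z implies z = both implies both = both
(x implies z) or (z implies z) = ⊤ or both = ⊤
not ((x implies z) or (z implies z)) = not ⊤ = ⊥
⊥ ∉ {⊤, both}.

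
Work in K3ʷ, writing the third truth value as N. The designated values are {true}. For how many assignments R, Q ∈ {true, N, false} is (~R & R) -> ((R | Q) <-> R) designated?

4

Designated under: (R=true, Q=true); (R=true, Q=false); (R=false, Q=true); (R=false, Q=false).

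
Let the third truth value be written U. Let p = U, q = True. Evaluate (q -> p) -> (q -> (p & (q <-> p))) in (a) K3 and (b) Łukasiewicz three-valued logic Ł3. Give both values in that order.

U; True

In K3: q -> p = True -> U = U  [~True | U]
q <-> p = True <-> U = U
p & (q <-> p) = U & U = U
q -> (p & (q <-> p)) = True -> U = U
(q -> p) -> (q -> (p & (q <-> p))) = U -> U = U
In Łukasiewicz three-valued logic Ł3: q -> p = True -> U = U  [min(1, 1−1+½)]
q <-> p = True <-> U = U
p & (q <-> p) = U & U = U
q -> (p & (q <-> p)) = True -> U = U
(q -> p) -> (q -> (p & (q <-> p))) = U -> U = True
They differ because K3 and Łukasiewicz three-valued logic Ł3 treat U differently under implication.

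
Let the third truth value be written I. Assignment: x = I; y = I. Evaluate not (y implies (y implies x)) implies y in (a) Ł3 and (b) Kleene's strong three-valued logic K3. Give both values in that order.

In Ł3: y implies x = I implies I = ⊤
y implies (y implies x) = I implies ⊤ = ⊤
not (y implies (y implies x)) = not ⊤ = ⊥
not (y implies (y implies x)) implies y = ⊥ implies I = ⊤
In Kleene's strong three-valued logic K3: y implies x = I implies I = I  [not I or I]
y implies (y implies x) = I implies I = I
not (y implies (y implies x)) = not I = I
not (y implies (y implies x)) implies y = I implies I = I
They differ because Ł3 and Kleene's strong three-valued logic K3 treat I differently under implication.

⊤; I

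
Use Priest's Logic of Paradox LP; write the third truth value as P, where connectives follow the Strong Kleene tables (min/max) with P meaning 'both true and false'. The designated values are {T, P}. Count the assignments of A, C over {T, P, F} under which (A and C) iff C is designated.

Of the 9 assignments, 8 give a value in {T, P}.

8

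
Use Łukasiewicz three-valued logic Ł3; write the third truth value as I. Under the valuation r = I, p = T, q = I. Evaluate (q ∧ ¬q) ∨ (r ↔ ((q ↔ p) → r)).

¬q = ¬I = I
q ∧ ¬q = I ∧ I = I
q ↔ p = I ↔ T = I  [1 − |½−1|]
(q ↔ p) → r = I → I = T
r ↔ ((q ↔ p) → r) = I ↔ T = I
(q ∧ ¬q) ∨ (r ↔ ((q ↔ p) → r)) = I ∨ I = I

I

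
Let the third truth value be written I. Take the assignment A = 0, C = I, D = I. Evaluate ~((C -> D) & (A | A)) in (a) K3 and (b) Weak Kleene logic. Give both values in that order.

In K3: C -> D = I -> I = I
A | A = 0 | 0 = 0
(C -> D) & (A | A) = I & 0 = 0
~((C -> D) & (A | A)) = ~0 = 1
In Weak Kleene logic: C -> D = I -> I = I  [any arg is the third value ⇒ result is the third value]
A | A = 0 | 0 = 0
(C -> D) & (A | A) = I & 0 = I
~((C -> D) & (A | A)) = ~I = I
They differ because K3 and Weak Kleene logic treat I differently under the binary connectives.

1; I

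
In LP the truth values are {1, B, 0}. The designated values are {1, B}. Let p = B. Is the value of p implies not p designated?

Yes

not p = not B = B
p implies not p = B implies B = B
B ∈ {1, B}.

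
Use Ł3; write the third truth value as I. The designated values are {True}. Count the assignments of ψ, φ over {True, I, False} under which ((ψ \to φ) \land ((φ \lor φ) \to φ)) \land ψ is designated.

Designated under: (ψ=True, φ=True).

1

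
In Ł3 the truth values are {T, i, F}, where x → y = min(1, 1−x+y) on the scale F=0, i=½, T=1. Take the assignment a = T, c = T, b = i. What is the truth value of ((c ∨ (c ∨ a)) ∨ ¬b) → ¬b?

i

c ∨ a = T ∨ T = T
c ∨ (c ∨ a) = T ∨ T = T
¬b = ¬i = i
(c ∨ (c ∨ a)) ∨ ¬b = T ∨ i = T
¬b = ¬i = i
((c ∨ (c ∨ a)) ∨ ¬b) → ¬b = T → i = i  [min(1, 1−1+½)]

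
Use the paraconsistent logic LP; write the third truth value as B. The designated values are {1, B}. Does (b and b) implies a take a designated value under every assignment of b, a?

Countermodel: b=1, a=0 gives 0, which is not designated.

No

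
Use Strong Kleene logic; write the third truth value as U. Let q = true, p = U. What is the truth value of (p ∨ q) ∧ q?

p ∨ q = U ∨ true = true
(p ∨ q) ∧ q = true ∧ true = true

true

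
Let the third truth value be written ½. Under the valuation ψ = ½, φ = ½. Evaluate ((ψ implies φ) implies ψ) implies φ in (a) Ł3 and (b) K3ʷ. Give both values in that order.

In Ł3: ψ implies φ = ½ implies ½ = ⊤  [min(1, 1−½+½)]
(ψ implies φ) implies ψ = ⊤ implies ½ = ½
((ψ implies φ) implies ψ) implies φ = ½ implies ½ = ⊤
In K3ʷ: ψ implies φ = ½ implies ½ = ½  [any arg is the third value ⇒ result is the third value]
(ψ implies φ) implies ψ = ½ implies ½ = ½
((ψ implies φ) implies ψ) implies φ = ½ implies ½ = ½
They differ because Ł3 and K3ʷ treat ½ differently under the binary connectives.

⊤; ½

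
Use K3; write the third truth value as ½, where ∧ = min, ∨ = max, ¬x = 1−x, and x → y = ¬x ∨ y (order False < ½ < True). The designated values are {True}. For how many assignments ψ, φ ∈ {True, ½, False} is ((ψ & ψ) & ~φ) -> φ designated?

Of the 9 assignments, 5 give a value in {True}.

5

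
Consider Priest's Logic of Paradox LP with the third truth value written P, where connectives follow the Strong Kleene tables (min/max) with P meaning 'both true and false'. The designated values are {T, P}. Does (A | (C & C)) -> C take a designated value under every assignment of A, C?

No

Countermodel: A=T, C=F gives F, which is not designated.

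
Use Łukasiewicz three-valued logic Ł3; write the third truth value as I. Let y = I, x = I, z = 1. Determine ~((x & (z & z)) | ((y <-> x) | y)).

z & z = 1 & 1 = 1
x & (z & z) = I & 1 = I
y <-> x = I <-> I = 1  [1 − |½−½|]
(y <-> x) | y = 1 | I = 1
(x & (z & z)) | ((y <-> x) | y) = I | 1 = 1
~((x & (z & z)) | ((y <-> x) | y)) = ~1 = 0

0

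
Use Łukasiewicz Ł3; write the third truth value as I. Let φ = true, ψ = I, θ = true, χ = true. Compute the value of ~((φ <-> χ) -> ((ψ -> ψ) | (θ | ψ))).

false

φ <-> χ = true <-> true = true
ψ -> ψ = I -> I = true
θ | ψ = true | I = true
(ψ -> ψ) | (θ | ψ) = true | true = true
(φ <-> χ) -> ((ψ -> ψ) | (θ | ψ)) = true -> true = true
~((φ <-> χ) -> ((ψ -> ψ) | (θ | ψ))) = ~true = false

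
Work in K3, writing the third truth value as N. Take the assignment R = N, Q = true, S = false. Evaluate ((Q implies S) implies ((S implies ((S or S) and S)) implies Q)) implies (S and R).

false

Q implies S = true implies false = false
S or S = false or false = false
(S or S) and S = false and false = false
S implies ((S or S) and S) = false implies false = true
(S implies ((S or S) and S)) implies Q = true implies true = true
(Q implies S) implies ((S implies ((S or S) and S)) implies Q) = false implies true = true
S and R = false and N = false
((Q implies S) implies ((S implies ((S or S) and S)) implies Q)) implies (S and R) = true implies false = false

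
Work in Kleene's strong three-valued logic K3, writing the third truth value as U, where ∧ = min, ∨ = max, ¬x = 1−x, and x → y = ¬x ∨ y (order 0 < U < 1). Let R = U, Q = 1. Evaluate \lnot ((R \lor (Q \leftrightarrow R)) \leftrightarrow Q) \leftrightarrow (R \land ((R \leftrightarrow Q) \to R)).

Q \leftrightarrow R = 1 \leftrightarrow U = U
R \lor (Q \leftrightarrow R) = U \lor U = U
(R \lor (Q \leftrightarrow R)) \leftrightarrow Q = U \leftrightarrow 1 = U
\lnot ((R \lor (Q \leftrightarrow R)) \leftrightarrow Q) = \lnot U = U
R \leftrightarrow Q = U \leftrightarrow 1 = U
(R \leftrightarrow Q) \to R = U \to U = U  [\lnot U \lor U]
R \land ((R \leftrightarrow Q) \to R) = U \land U = U
\lnot ((R \lor (Q \leftrightarrow R)) \leftrightarrow Q) \leftrightarrow (R \land ((R \leftrightarrow Q) \to R)) = U \leftrightarrow U = U

U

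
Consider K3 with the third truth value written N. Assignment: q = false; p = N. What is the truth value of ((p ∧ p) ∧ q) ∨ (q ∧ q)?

false

p ∧ p = N ∧ N = N
(p ∧ p) ∧ q = N ∧ false = false
q ∧ q = false ∧ false = false
((p ∧ p) ∧ q) ∨ (q ∧ q) = false ∨ false = false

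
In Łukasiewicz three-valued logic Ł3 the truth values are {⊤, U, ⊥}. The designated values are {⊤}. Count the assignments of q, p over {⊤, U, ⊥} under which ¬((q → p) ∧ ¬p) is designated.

4

Designated under: (q=⊤, p=⊤); (q=⊤, p=⊥); (q=U, p=⊤); (q=⊥, p=⊤).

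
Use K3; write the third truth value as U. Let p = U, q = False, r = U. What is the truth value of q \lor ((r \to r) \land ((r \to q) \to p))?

r \to r = U \to U = U
r \to q = U \to False = U
(r \to q) \to p = U \to U = U
(r \to r) \land ((r \to q) \to p) = U \land U = U
q \lor ((r \to r) \land ((r \to q) \to p)) = False \lor U = U

U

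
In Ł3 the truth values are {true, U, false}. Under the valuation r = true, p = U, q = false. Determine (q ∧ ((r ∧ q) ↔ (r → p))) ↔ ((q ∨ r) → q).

r ∧ q = true ∧ false = false
r → p = true → U = U  [min(1, 1−1+½)]
(r ∧ q) ↔ (r → p) = false ↔ U = U
q ∧ ((r ∧ q) ↔ (r → p)) = false ∧ U = false
q ∨ r = false ∨ true = true
(q ∨ r) → q = true → false = false
(q ∧ ((r ∧ q) ↔ (r → p))) ↔ ((q ∨ r) → q) = false ↔ false = true

true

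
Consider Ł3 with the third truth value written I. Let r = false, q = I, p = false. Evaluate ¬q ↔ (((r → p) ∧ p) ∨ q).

¬q = ¬I = I
r → p = false → false = true
(r → p) ∧ p = true ∧ false = false
((r → p) ∧ p) ∨ q = false ∨ I = I
¬q ↔ (((r → p) ∧ p) ∨ q) = I ↔ I = true

true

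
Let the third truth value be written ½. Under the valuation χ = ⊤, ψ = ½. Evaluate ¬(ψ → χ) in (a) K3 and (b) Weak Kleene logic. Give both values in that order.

In K3: ψ → χ = ½ → ⊤ = ⊤  [¬½ ∨ ⊤]
¬(ψ → χ) = ¬⊤ = ⊥
In Weak Kleene logic: ψ → χ = ½ → ⊤ = ½  [any arg is the third value ⇒ result is the third value]
¬(ψ → χ) = ¬½ = ½
They differ because K3 and Weak Kleene logic treat ½ differently under the binary connectives.

⊥; ½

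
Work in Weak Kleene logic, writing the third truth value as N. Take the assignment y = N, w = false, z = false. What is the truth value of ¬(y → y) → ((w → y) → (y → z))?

N

y → y = N → N = N  [any arg is the third value ⇒ result is the third value]
¬(y → y) = ¬N = N
w → y = false → N = N
y → z = N → false = N
(w → y) → (y → z) = N → N = N
¬(y → y) → ((w → y) → (y → z)) = N → N = N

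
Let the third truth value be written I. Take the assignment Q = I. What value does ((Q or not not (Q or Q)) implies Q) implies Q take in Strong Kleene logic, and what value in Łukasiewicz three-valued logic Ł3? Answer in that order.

In Strong Kleene logic: Q or Q = I or I = I
not (Q or Q) = not I = I
not not (Q or Q) = not I = I
Q or not not (Q or Q) = I or I = I
(Q or not not (Q or Q)) implies Q = I implies I = I  [not I or I]
((Q or not not (Q or Q)) implies Q) implies Q = I implies I = I
In Łukasiewicz three-valued logic Ł3: Q or Q = I or I = I
not (Q or Q) = not I = I
not not (Q or Q) = not I = I
Q or not not (Q or Q) = I or I = I
(Q or not not (Q or Q)) implies Q = I implies I = True  [min(1, 1−½+½)]
((Q or not not (Q or Q)) implies Q) implies Q = True implies I = I

I; I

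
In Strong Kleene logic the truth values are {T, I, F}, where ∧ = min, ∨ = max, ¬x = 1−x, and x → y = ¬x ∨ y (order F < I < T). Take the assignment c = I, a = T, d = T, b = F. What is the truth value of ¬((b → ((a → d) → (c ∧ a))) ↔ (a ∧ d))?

F

a → d = T → T = T
c ∧ a = I ∧ T = I
(a → d) → (c ∧ a) = T → I = I  [¬T ∨ I]
b → ((a → d) → (c ∧ a)) = F → I = T
a ∧ d = T ∧ T = T
(b → ((a → d) → (c ∧ a))) ↔ (a ∧ d) = T ↔ T = T
¬((b → ((a → d) → (c ∧ a))) ↔ (a ∧ d)) = ¬T = F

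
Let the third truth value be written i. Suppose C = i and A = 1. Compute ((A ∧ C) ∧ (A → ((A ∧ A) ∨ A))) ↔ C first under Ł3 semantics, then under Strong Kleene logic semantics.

1; i

In Ł3: A ∧ C = 1 ∧ i = i
A ∧ A = 1 ∧ 1 = 1
(A ∧ A) ∨ A = 1 ∨ 1 = 1
A → ((A ∧ A) ∨ A) = 1 → 1 = 1
(A ∧ C) ∧ (A → ((A ∧ A) ∨ A)) = i ∧ 1 = i
((A ∧ C) ∧ (A → ((A ∧ A) ∨ A))) ↔ C = i ↔ i = 1  [1 − |½−½|]
In Strong Kleene logic: A ∧ C = 1 ∧ i = i
A ∧ A = 1 ∧ 1 = 1
(A ∧ A) ∨ A = 1 ∨ 1 = 1
A → ((A ∧ A) ∨ A) = 1 → 1 = 1
(A ∧ C) ∧ (A → ((A ∧ A) ∨ A)) = i ∧ 1 = i
((A ∧ C) ∧ (A → ((A ∧ A) ∨ A))) ↔ C = i ↔ i = i
They differ because Ł3 and Strong Kleene logic treat i differently under implication.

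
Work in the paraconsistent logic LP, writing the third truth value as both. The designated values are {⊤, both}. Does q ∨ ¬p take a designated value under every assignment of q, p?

Countermodel: q=⊥, p=⊤ gives ⊥, which is not designated.

No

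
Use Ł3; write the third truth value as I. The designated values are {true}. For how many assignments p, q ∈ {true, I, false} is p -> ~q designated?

6

Of the 9 assignments, 6 give a value in {true}.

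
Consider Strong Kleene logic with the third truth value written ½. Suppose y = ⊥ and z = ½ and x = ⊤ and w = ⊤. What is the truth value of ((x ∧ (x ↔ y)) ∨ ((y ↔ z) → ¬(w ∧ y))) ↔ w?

x ↔ y = ⊤ ↔ ⊥ = ⊥
x ∧ (x ↔ y) = ⊤ ∧ ⊥ = ⊥
y ↔ z = ⊥ ↔ ½ = ½
w ∧ y = ⊤ ∧ ⊥ = ⊥
¬(w ∧ y) = ¬⊥ = ⊤
(y ↔ z) → ¬(w ∧ y) = ½ → ⊤ = ⊤  [¬½ ∨ ⊤]
(x ∧ (x ↔ y)) ∨ ((y ↔ z) → ¬(w ∧ y)) = ⊥ ∨ ⊤ = ⊤
((x ∧ (x ↔ y)) ∨ ((y ↔ z) → ¬(w ∧ y))) ↔ w = ⊤ ↔ ⊤ = ⊤

⊤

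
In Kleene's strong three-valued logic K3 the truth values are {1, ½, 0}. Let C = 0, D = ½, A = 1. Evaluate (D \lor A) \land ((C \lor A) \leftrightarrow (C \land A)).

0

D \lor A = ½ \lor 1 = 1
C \lor A = 0 \lor 1 = 1
C \land A = 0 \land 1 = 0
(C \lor A) \leftrightarrow (C \land A) = 1 \leftrightarrow 0 = 0
(D \lor A) \land ((C \lor A) \leftrightarrow (C \land A)) = 1 \land 0 = 0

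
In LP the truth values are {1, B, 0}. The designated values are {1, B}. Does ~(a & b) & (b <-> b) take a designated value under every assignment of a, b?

No

Countermodel: a=1, b=1 gives 0, which is not designated.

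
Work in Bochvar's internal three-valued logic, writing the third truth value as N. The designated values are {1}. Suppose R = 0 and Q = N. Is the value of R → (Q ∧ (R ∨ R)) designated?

No

R ∨ R = 0 ∨ 0 = 0
Q ∧ (R ∨ R) = N ∧ 0 = N
R → (Q ∧ (R ∨ R)) = 0 → N = N
N ∉ {1}.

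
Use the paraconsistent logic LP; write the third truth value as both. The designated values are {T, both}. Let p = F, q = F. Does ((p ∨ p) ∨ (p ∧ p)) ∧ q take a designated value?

p ∨ p = F ∨ F = F
p ∧ p = F ∧ F = F
(p ∨ p) ∨ (p ∧ p) = F ∨ F = F
((p ∨ p) ∨ (p ∧ p)) ∧ q = F ∧ F = F
F ∉ {T, both}.

No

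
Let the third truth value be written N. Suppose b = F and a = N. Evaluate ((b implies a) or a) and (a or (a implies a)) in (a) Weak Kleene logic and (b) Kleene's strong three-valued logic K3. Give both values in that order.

In Weak Kleene logic: b implies a = F implies N = N  [any arg is the third value ⇒ result is the third value]
(b implies a) or a = N or N = N
a implies a = N implies N = N
a or (a implies a) = N or N = N
((b implies a) or a) and (a or (a implies a)) = N and N = N
In Kleene's strong three-valued logic K3: b implies a = F implies N = T  [not F or N]
(b implies a) or a = T or N = T
a implies a = N implies N = N
a or (a implies a) = N or N = N
((b implies a) or a) and (a or (a implies a)) = T and N = N

N; N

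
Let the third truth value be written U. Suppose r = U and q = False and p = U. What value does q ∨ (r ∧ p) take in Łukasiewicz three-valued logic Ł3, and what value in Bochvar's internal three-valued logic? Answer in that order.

In Łukasiewicz three-valued logic Ł3: r ∧ p = U ∧ U = U
q ∨ (r ∧ p) = False ∨ U = U
In Bochvar's internal three-valued logic: r ∧ p = U ∧ U = U
q ∨ (r ∧ p) = False ∨ U = U

U; U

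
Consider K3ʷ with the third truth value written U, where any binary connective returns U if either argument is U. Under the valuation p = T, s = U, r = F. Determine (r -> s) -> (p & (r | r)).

U

r -> s = F -> U = U  [any arg is the third value ⇒ result is the third value]
r | r = F | F = F
p & (r | r) = T & F = F
(r -> s) -> (p & (r | r)) = U -> F = U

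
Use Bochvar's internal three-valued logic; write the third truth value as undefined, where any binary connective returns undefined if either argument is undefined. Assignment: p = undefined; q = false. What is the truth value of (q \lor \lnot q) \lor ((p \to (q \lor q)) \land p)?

undefined

\lnot q = \lnot false = true
q \lor \lnot q = false \lor true = true
q \lor q = false \lor false = false
p \to (q \lor q) = undefined \to false = undefined
(p \to (q \lor q)) \land p = undefined \land undefined = undefined
(q \lor \lnot q) \lor ((p \to (q \lor q)) \land p) = true \lor undefined = undefined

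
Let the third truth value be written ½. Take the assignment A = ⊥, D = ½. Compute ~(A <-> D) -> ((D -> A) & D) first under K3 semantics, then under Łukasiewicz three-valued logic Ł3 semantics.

½; ⊤

In K3: A <-> D = ⊥ <-> ½ = ½
~(A <-> D) = ~½ = ½
D -> A = ½ -> ⊥ = ½  [~½ | ⊥]
(D -> A) & D = ½ & ½ = ½
~(A <-> D) -> ((D -> A) & D) = ½ -> ½ = ½
In Łukasiewicz three-valued logic Ł3: A <-> D = ⊥ <-> ½ = ½  [1 − |0−½|]
~(A <-> D) = ~½ = ½
D -> A = ½ -> ⊥ = ½
(D -> A) & D = ½ & ½ = ½
~(A <-> D) -> ((D -> A) & D) = ½ -> ½ = ⊤
They differ because K3 and Łukasiewicz three-valued logic Ł3 treat ½ differently under implication.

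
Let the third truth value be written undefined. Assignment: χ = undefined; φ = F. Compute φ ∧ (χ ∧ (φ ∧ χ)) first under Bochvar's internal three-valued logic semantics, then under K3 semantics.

In Bochvar's internal three-valued logic: φ ∧ χ = F ∧ undefined = undefined
χ ∧ (φ ∧ χ) = undefined ∧ undefined = undefined
φ ∧ (χ ∧ (φ ∧ χ)) = F ∧ undefined = undefined
In K3: φ ∧ χ = F ∧ undefined = F
χ ∧ (φ ∧ χ) = undefined ∧ F = F
φ ∧ (χ ∧ (φ ∧ χ)) = F ∧ F = F
They differ because Bochvar's internal three-valued logic and K3 treat undefined differently under the binary connectives.

undefined; F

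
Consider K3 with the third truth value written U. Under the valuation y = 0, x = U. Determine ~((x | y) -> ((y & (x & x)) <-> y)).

0

x | y = U | 0 = U
x & x = U & U = U
y & (x & x) = 0 & U = 0
(y & (x & x)) <-> y = 0 <-> 0 = 1
(x | y) -> ((y & (x & x)) <-> y) = U -> 1 = 1  [~U | 1]
~((x | y) -> ((y & (x & x)) <-> y)) = ~1 = 0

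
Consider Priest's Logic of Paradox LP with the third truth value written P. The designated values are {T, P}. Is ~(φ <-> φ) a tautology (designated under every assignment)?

No

Countermodel: φ=T gives F, which is not designated.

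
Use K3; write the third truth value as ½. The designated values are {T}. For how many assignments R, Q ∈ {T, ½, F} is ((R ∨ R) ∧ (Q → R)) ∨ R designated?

3

Designated under: (R=T, Q=T); (R=T, Q=½); (R=T, Q=F).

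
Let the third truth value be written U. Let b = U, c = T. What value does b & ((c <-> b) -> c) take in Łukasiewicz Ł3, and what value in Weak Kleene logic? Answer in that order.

In Łukasiewicz Ł3: c <-> b = T <-> U = U
(c <-> b) -> c = U -> T = T
b & ((c <-> b) -> c) = U & T = U
In Weak Kleene logic: c <-> b = T <-> U = U
(c <-> b) -> c = U -> T = U  [any arg is the third value ⇒ result is the third value]
b & ((c <-> b) -> c) = U & U = U

U; U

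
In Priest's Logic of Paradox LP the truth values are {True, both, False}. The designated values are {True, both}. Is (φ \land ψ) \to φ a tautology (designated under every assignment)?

Yes

Every assignment of φ, ψ over {True, both, False} gives a value in {True, both}.
In particular, with φ=both, ψ=both: (φ \land ψ) \to φ = both.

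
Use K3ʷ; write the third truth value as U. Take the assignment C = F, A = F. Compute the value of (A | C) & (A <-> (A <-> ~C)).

F

A | C = F | F = F
~C = ~F = T
A <-> ~C = F <-> T = F
A <-> (A <-> ~C) = F <-> F = T
(A | C) & (A <-> (A <-> ~C)) = F & T = F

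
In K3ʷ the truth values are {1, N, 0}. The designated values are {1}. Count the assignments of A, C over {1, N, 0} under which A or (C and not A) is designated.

Designated under: (A=1, C=1); (A=1, C=0); (A=0, C=1).

3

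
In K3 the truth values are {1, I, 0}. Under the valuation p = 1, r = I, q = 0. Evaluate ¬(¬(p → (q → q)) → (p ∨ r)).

q → q = 0 → 0 = 1
p → (q → q) = 1 → 1 = 1
¬(p → (q → q)) = ¬1 = 0
p ∨ r = 1 ∨ I = 1
¬(p → (q → q)) → (p ∨ r) = 0 → 1 = 1
¬(¬(p → (q → q)) → (p ∨ r)) = ¬1 = 0

0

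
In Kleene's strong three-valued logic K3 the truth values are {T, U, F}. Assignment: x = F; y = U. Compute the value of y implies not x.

not x = not F = T
y implies not x = U implies T = T

T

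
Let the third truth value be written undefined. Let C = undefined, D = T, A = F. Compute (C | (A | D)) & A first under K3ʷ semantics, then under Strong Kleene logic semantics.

undefined; F

In K3ʷ: A | D = F | T = T
C | (A | D) = undefined | T = undefined
(C | (A | D)) & A = undefined & F = undefined
In Strong Kleene logic: A | D = F | T = T
C | (A | D) = undefined | T = T
(C | (A | D)) & A = T & F = F
They differ because K3ʷ and Strong Kleene logic treat undefined differently under the binary connectives.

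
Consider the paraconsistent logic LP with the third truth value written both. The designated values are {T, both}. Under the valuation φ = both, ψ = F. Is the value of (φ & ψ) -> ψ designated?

φ & ψ = both & F = F
(φ & ψ) -> ψ = F -> F = T
T ∈ {T, both}.

Yes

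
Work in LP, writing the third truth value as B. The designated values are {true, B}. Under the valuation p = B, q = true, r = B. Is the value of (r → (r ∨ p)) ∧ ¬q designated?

r ∨ p = B ∨ B = B
r → (r ∨ p) = B → B = B
¬q = ¬true = false
(r → (r ∨ p)) ∧ ¬q = B ∧ false = false
false ∉ {true, B}.

No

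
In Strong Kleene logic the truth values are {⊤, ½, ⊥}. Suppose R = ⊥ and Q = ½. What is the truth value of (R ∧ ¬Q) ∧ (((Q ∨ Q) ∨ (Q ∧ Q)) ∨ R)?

¬Q = ¬½ = ½
R ∧ ¬Q = ⊥ ∧ ½ = ⊥
Q ∨ Q = ½ ∨ ½ = ½
Q ∧ Q = ½ ∧ ½ = ½
(Q ∨ Q) ∨ (Q ∧ Q) = ½ ∨ ½ = ½
((Q ∨ Q) ∨ (Q ∧ Q)) ∨ R = ½ ∨ ⊥ = ½
(R ∧ ¬Q) ∧ (((Q ∨ Q) ∨ (Q ∧ Q)) ∨ R) = ⊥ ∧ ½ = ⊥

⊥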